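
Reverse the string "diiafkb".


Input: diiafkb
Reading characters right to left:
  Position 6: 'b'
  Position 5: 'k'
  Position 4: 'f'
  Position 3: 'a'
  Position 2: 'i'
  Position 1: 'i'
  Position 0: 'd'
Reversed: bkfaiid

bkfaiid


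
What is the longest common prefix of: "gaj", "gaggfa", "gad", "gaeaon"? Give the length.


Words: gaj, gaggfa, gad, gaeaon
  Position 0: all 'g' => match
  Position 1: all 'a' => match
  Position 2: ('j', 'g', 'd', 'e') => mismatch, stop
LCP = "ga" (length 2)

2


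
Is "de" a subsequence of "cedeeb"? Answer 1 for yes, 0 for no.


Check if "de" is a subsequence of "cedeeb"
Greedy scan:
  Position 0 ('c'): no match needed
  Position 1 ('e'): no match needed
  Position 2 ('d'): matches sub[0] = 'd'
  Position 3 ('e'): matches sub[1] = 'e'
  Position 4 ('e'): no match needed
  Position 5 ('b'): no match needed
All 2 characters matched => is a subsequence

1


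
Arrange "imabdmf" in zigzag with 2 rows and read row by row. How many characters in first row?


Zigzag "imabdmf" into 2 rows:
Placing characters:
  'i' => row 0
  'm' => row 1
  'a' => row 0
  'b' => row 1
  'd' => row 0
  'm' => row 1
  'f' => row 0
Rows:
  Row 0: "iadf"
  Row 1: "mbm"
First row length: 4

4


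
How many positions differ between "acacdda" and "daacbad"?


Comparing "acacdda" and "daacbad" position by position:
  Position 0: 'a' vs 'd' => DIFFER
  Position 1: 'c' vs 'a' => DIFFER
  Position 2: 'a' vs 'a' => same
  Position 3: 'c' vs 'c' => same
  Position 4: 'd' vs 'b' => DIFFER
  Position 5: 'd' vs 'a' => DIFFER
  Position 6: 'a' vs 'd' => DIFFER
Positions that differ: 5

5


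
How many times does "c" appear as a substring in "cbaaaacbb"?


Searching for "c" in "cbaaaacbb"
Scanning each position:
  Position 0: "c" => MATCH
  Position 1: "b" => no
  Position 2: "a" => no
  Position 3: "a" => no
  Position 4: "a" => no
  Position 5: "a" => no
  Position 6: "c" => MATCH
  Position 7: "b" => no
  Position 8: "b" => no
Total occurrences: 2

2


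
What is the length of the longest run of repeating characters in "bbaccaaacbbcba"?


Input: "bbaccaaacbbcba"
Scanning for longest run:
  Position 1 ('b'): continues run of 'b', length=2
  Position 2 ('a'): new char, reset run to 1
  Position 3 ('c'): new char, reset run to 1
  Position 4 ('c'): continues run of 'c', length=2
  Position 5 ('a'): new char, reset run to 1
  Position 6 ('a'): continues run of 'a', length=2
  Position 7 ('a'): continues run of 'a', length=3
  Position 8 ('c'): new char, reset run to 1
  Position 9 ('b'): new char, reset run to 1
  Position 10 ('b'): continues run of 'b', length=2
  Position 11 ('c'): new char, reset run to 1
  Position 12 ('b'): new char, reset run to 1
  Position 13 ('a'): new char, reset run to 1
Longest run: 'a' with length 3

3


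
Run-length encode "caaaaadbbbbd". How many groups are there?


Input: caaaaadbbbbd
Scanning for consecutive runs:
  Group 1: 'c' x 1 (positions 0-0)
  Group 2: 'a' x 5 (positions 1-5)
  Group 3: 'd' x 1 (positions 6-6)
  Group 4: 'b' x 4 (positions 7-10)
  Group 5: 'd' x 1 (positions 11-11)
Total groups: 5

5


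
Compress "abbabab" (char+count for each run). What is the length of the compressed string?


Input: abbabab
Runs:
  'a' x 1 => "a1"
  'b' x 2 => "b2"
  'a' x 1 => "a1"
  'b' x 1 => "b1"
  'a' x 1 => "a1"
  'b' x 1 => "b1"
Compressed: "a1b2a1b1a1b1"
Compressed length: 12

12


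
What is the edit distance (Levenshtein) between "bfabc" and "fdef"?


Computing edit distance: "bfabc" -> "fdef"
DP table:
           f    d    e    f
      0    1    2    3    4
  b   1    1    2    3    4
  f   2    1    2    3    3
  a   3    2    2    3    4
  b   4    3    3    3    4
  c   5    4    4    4    4
Edit distance = dp[5][4] = 4

4


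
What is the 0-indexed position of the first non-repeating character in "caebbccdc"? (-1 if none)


Input: caebbccdc
Character frequencies:
  'a': 1
  'b': 2
  'c': 4
  'd': 1
  'e': 1
Scanning left to right for freq == 1:
  Position 0 ('c'): freq=4, skip
  Position 1 ('a'): unique! => answer = 1

1


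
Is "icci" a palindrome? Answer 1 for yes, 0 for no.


Input: icci
Reversed: icci
  Compare pos 0 ('i') with pos 3 ('i'): match
  Compare pos 1 ('c') with pos 2 ('c'): match
Result: palindrome

1


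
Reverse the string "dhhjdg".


Input: dhhjdg
Reading characters right to left:
  Position 5: 'g'
  Position 4: 'd'
  Position 3: 'j'
  Position 2: 'h'
  Position 1: 'h'
  Position 0: 'd'
Reversed: gdjhhd

gdjhhd


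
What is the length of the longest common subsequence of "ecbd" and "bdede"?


LCS of "ecbd" and "bdede"
DP table:
           b    d    e    d    e
      0    0    0    0    0    0
  e   0    0    0    1    1    1
  c   0    0    0    1    1    1
  b   0    1    1    1    1    1
  d   0    1    2    2    2    2
LCS length = dp[4][5] = 2

2


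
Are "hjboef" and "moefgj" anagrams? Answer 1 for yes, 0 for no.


Strings: "hjboef", "moefgj"
Sorted first:  befhjo
Sorted second: efgjmo
Differ at position 0: 'b' vs 'e' => not anagrams

0


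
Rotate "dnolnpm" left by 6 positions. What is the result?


Input: "dnolnpm", rotate left by 6
First 6 characters: "dnolnp"
Remaining characters: "m"
Concatenate remaining + first: "m" + "dnolnp" = "mdnolnp"

mdnolnp


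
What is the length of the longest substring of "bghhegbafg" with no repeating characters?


Input: "bghhegbafg"
Sliding window (track last position of each char):
  Position 0 ('b'): window [0,0] length 1 -- new best
  Position 1 ('g'): window [0,1] length 2 -- new best
  Position 2 ('h'): window [0,2] length 3 -- new best
  Position 3 ('h'): repeat (last at 2), move window start to 3
  Position 3 ('h'): window [3,3] length 1
  Position 4 ('e'): window [3,4] length 2
  Position 5 ('g'): window [3,5] length 3
  Position 6 ('b'): window [3,6] length 4 -- new best
  Position 7 ('a'): window [3,7] length 5 -- new best
  Position 8 ('f'): window [3,8] length 6 -- new best
  Position 9 ('g'): repeat (last at 5), move window start to 6
  Position 9 ('g'): window [6,9] length 4
Longest substring with no repeats: "hegbaf" with length 6

6


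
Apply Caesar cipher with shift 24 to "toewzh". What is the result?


Caesar cipher: shift "toewzh" by 24
  't' (pos 19) + 24 = pos 17 = 'r'
  'o' (pos 14) + 24 = pos 12 = 'm'
  'e' (pos 4) + 24 = pos 2 = 'c'
  'w' (pos 22) + 24 = pos 20 = 'u'
  'z' (pos 25) + 24 = pos 23 = 'x'
  'h' (pos 7) + 24 = pos 5 = 'f'
Result: rmcuxf

rmcuxf


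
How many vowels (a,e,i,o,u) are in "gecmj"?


Input: gecmj
Checking each character:
  'g' at position 0: consonant
  'e' at position 1: vowel (running total: 1)
  'c' at position 2: consonant
  'm' at position 3: consonant
  'j' at position 4: consonant
Total vowels: 1

1


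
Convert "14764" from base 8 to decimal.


Input: "14764" in base 8
Positional expansion:
  Digit '1' (value 1) x 8^4 = 4096
  Digit '4' (value 4) x 8^3 = 2048
  Digit '7' (value 7) x 8^2 = 448
  Digit '6' (value 6) x 8^1 = 48
  Digit '4' (value 4) x 8^0 = 4
Sum = 6644

6644


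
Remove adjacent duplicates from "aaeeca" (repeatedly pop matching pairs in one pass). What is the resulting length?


Input: aaeeca
Stack-based adjacent duplicate removal:
  Read 'a': push. Stack: a
  Read 'a': matches stack top 'a' => pop. Stack: (empty)
  Read 'e': push. Stack: e
  Read 'e': matches stack top 'e' => pop. Stack: (empty)
  Read 'c': push. Stack: c
  Read 'a': push. Stack: ca
Final stack: "ca" (length 2)

2


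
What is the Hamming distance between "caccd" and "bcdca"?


Comparing "caccd" and "bcdca" position by position:
  Position 0: 'c' vs 'b' => differ
  Position 1: 'a' vs 'c' => differ
  Position 2: 'c' vs 'd' => differ
  Position 3: 'c' vs 'c' => same
  Position 4: 'd' vs 'a' => differ
Total differences (Hamming distance): 4

4


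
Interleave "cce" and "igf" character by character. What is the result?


Interleaving "cce" and "igf":
  Position 0: 'c' from first, 'i' from second => "ci"
  Position 1: 'c' from first, 'g' from second => "cg"
  Position 2: 'e' from first, 'f' from second => "ef"
Result: cicgef

cicgef


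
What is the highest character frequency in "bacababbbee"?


Input: bacababbbee
Character counts:
  'a': 3
  'b': 5
  'c': 1
  'e': 2
Maximum frequency: 5

5


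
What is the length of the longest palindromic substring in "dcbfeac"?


Input: "dcbfeac"
Checking substrings for palindromes:
  No multi-char palindromic substrings found
Longest palindromic substring: "d" with length 1

1


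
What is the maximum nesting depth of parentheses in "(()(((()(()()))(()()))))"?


Input: "(()(((()(()()))(()()))))"
Tracking depth:
  Position 0 '(': depth becomes 1
  Position 1 '(': depth becomes 2
  Position 2 ')': depth becomes 1
  Position 3 '(': depth becomes 2
  Position 4 '(': depth becomes 3
  Position 5 '(': depth becomes 4
  Position 6 '(': depth becomes 5
  Position 7 ')': depth becomes 4
  Position 8 '(': depth becomes 5
  Position 9 '(': depth becomes 6
  Position 10 ')': depth becomes 5
  Position 11 '(': depth becomes 6
  Position 12 ')': depth becomes 5
  Position 13 ')': depth becomes 4
  Position 14 ')': depth becomes 3
  Position 15 '(': depth becomes 4
  Position 16 '(': depth becomes 5
  Position 17 ')': depth becomes 4
  Position 18 '(': depth becomes 5
  Position 19 ')': depth becomes 4
  Position 20 ')': depth becomes 3
  Position 21 ')': depth becomes 2
  Position 22 ')': depth becomes 1
  Position 23 ')': depth becomes 0
Maximum depth reached: 6

6


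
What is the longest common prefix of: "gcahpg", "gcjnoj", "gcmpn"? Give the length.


Words: gcahpg, gcjnoj, gcmpn
  Position 0: all 'g' => match
  Position 1: all 'c' => match
  Position 2: ('a', 'j', 'm') => mismatch, stop
LCP = "gc" (length 2)

2


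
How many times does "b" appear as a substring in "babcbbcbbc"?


Searching for "b" in "babcbbcbbc"
Scanning each position:
  Position 0: "b" => MATCH
  Position 1: "a" => no
  Position 2: "b" => MATCH
  Position 3: "c" => no
  Position 4: "b" => MATCH
  Position 5: "b" => MATCH
  Position 6: "c" => no
  Position 7: "b" => MATCH
  Position 8: "b" => MATCH
  Position 9: "c" => no
Total occurrences: 6

6


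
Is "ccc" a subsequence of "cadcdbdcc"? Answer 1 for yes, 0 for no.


Check if "ccc" is a subsequence of "cadcdbdcc"
Greedy scan:
  Position 0 ('c'): matches sub[0] = 'c'
  Position 1 ('a'): no match needed
  Position 2 ('d'): no match needed
  Position 3 ('c'): matches sub[1] = 'c'
  Position 4 ('d'): no match needed
  Position 5 ('b'): no match needed
  Position 6 ('d'): no match needed
  Position 7 ('c'): matches sub[2] = 'c'
  Position 8 ('c'): no match needed
All 3 characters matched => is a subsequence

1


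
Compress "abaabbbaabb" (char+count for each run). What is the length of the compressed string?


Input: abaabbbaabb
Runs:
  'a' x 1 => "a1"
  'b' x 1 => "b1"
  'a' x 2 => "a2"
  'b' x 3 => "b3"
  'a' x 2 => "a2"
  'b' x 2 => "b2"
Compressed: "a1b1a2b3a2b2"
Compressed length: 12

12


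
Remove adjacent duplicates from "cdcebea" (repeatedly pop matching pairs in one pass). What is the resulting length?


Input: cdcebea
Stack-based adjacent duplicate removal:
  Read 'c': push. Stack: c
  Read 'd': push. Stack: cd
  Read 'c': push. Stack: cdc
  Read 'e': push. Stack: cdce
  Read 'b': push. Stack: cdceb
  Read 'e': push. Stack: cdcebe
  Read 'a': push. Stack: cdcebea
Final stack: "cdcebea" (length 7)

7


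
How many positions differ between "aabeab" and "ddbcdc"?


Comparing "aabeab" and "ddbcdc" position by position:
  Position 0: 'a' vs 'd' => DIFFER
  Position 1: 'a' vs 'd' => DIFFER
  Position 2: 'b' vs 'b' => same
  Position 3: 'e' vs 'c' => DIFFER
  Position 4: 'a' vs 'd' => DIFFER
  Position 5: 'b' vs 'c' => DIFFER
Positions that differ: 5

5


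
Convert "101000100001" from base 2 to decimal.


Input: "101000100001" in base 2
Positional expansion:
  Digit '1' (value 1) x 2^11 = 2048
  Digit '0' (value 0) x 2^10 = 0
  Digit '1' (value 1) x 2^9 = 512
  Digit '0' (value 0) x 2^8 = 0
  Digit '0' (value 0) x 2^7 = 0
  Digit '0' (value 0) x 2^6 = 0
  Digit '1' (value 1) x 2^5 = 32
  Digit '0' (value 0) x 2^4 = 0
  Digit '0' (value 0) x 2^3 = 0
  Digit '0' (value 0) x 2^2 = 0
  Digit '0' (value 0) x 2^1 = 0
  Digit '1' (value 1) x 2^0 = 1
Sum = 2593

2593


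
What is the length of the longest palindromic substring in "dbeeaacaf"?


Input: "dbeeaacaf"
Checking substrings for palindromes:
  [5:8] "aca" (len 3) => palindrome
  [2:4] "ee" (len 2) => palindrome
  [4:6] "aa" (len 2) => palindrome
Longest palindromic substring: "aca" with length 3

3


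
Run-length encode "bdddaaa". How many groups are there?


Input: bdddaaa
Scanning for consecutive runs:
  Group 1: 'b' x 1 (positions 0-0)
  Group 2: 'd' x 3 (positions 1-3)
  Group 3: 'a' x 3 (positions 4-6)
Total groups: 3

3


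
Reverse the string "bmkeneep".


Input: bmkeneep
Reading characters right to left:
  Position 7: 'p'
  Position 6: 'e'
  Position 5: 'e'
  Position 4: 'n'
  Position 3: 'e'
  Position 2: 'k'
  Position 1: 'm'
  Position 0: 'b'
Reversed: peenekmb

peenekmb


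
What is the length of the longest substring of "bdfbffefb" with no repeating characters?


Input: "bdfbffefb"
Sliding window (track last position of each char):
  Position 0 ('b'): window [0,0] length 1 -- new best
  Position 1 ('d'): window [0,1] length 2 -- new best
  Position 2 ('f'): window [0,2] length 3 -- new best
  Position 3 ('b'): repeat (last at 0), move window start to 1
  Position 3 ('b'): window [1,3] length 3
  Position 4 ('f'): repeat (last at 2), move window start to 3
  Position 4 ('f'): window [3,4] length 2
  Position 5 ('f'): repeat (last at 4), move window start to 5
  Position 5 ('f'): window [5,5] length 1
  Position 6 ('e'): window [5,6] length 2
  Position 7 ('f'): repeat (last at 5), move window start to 6
  Position 7 ('f'): window [6,7] length 2
  Position 8 ('b'): window [6,8] length 3
Longest substring with no repeats: "bdf" with length 3

3


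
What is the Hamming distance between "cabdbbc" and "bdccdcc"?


Comparing "cabdbbc" and "bdccdcc" position by position:
  Position 0: 'c' vs 'b' => differ
  Position 1: 'a' vs 'd' => differ
  Position 2: 'b' vs 'c' => differ
  Position 3: 'd' vs 'c' => differ
  Position 4: 'b' vs 'd' => differ
  Position 5: 'b' vs 'c' => differ
  Position 6: 'c' vs 'c' => same
Total differences (Hamming distance): 6

6


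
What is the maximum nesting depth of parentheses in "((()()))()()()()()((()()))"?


Input: "((()()))()()()()()((()()))"
Tracking depth:
  Position 0 '(': depth becomes 1
  Position 1 '(': depth becomes 2
  Position 2 '(': depth becomes 3
  Position 3 ')': depth becomes 2
  Position 4 '(': depth becomes 3
  Position 5 ')': depth becomes 2
  Position 6 ')': depth becomes 1
  Position 7 ')': depth becomes 0
  Position 8 '(': depth becomes 1
  Position 9 ')': depth becomes 0
  Position 10 '(': depth becomes 1
  Position 11 ')': depth becomes 0
  Position 12 '(': depth becomes 1
  Position 13 ')': depth becomes 0
  Position 14 '(': depth becomes 1
  Position 15 ')': depth becomes 0
  Position 16 '(': depth becomes 1
  Position 17 ')': depth becomes 0
  Position 18 '(': depth becomes 1
  Position 19 '(': depth becomes 2
  Position 20 '(': depth becomes 3
  Position 21 ')': depth becomes 2
  Position 22 '(': depth becomes 3
  Position 23 ')': depth becomes 2
  Position 24 ')': depth becomes 1
  Position 25 ')': depth becomes 0
Maximum depth reached: 3

3


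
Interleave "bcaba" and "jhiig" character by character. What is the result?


Interleaving "bcaba" and "jhiig":
  Position 0: 'b' from first, 'j' from second => "bj"
  Position 1: 'c' from first, 'h' from second => "ch"
  Position 2: 'a' from first, 'i' from second => "ai"
  Position 3: 'b' from first, 'i' from second => "bi"
  Position 4: 'a' from first, 'g' from second => "ag"
Result: bjchaibiag

bjchaibiag


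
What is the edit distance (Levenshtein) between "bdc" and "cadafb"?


Computing edit distance: "bdc" -> "cadafb"
DP table:
           c    a    d    a    f    b
      0    1    2    3    4    5    6
  b   1    1    2    3    4    5    5
  d   2    2    2    2    3    4    5
  c   3    2    3    3    3    4    5
Edit distance = dp[3][6] = 5

5


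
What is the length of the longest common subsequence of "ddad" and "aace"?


LCS of "ddad" and "aace"
DP table:
           a    a    c    e
      0    0    0    0    0
  d   0    0    0    0    0
  d   0    0    0    0    0
  a   0    1    1    1    1
  d   0    1    1    1    1
LCS length = dp[4][4] = 1

1


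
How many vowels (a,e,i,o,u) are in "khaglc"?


Input: khaglc
Checking each character:
  'k' at position 0: consonant
  'h' at position 1: consonant
  'a' at position 2: vowel (running total: 1)
  'g' at position 3: consonant
  'l' at position 4: consonant
  'c' at position 5: consonant
Total vowels: 1

1


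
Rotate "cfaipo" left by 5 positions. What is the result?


Input: "cfaipo", rotate left by 5
First 5 characters: "cfaip"
Remaining characters: "o"
Concatenate remaining + first: "o" + "cfaip" = "ocfaip"

ocfaip


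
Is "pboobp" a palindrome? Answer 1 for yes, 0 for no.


Input: pboobp
Reversed: pboobp
  Compare pos 0 ('p') with pos 5 ('p'): match
  Compare pos 1 ('b') with pos 4 ('b'): match
  Compare pos 2 ('o') with pos 3 ('o'): match
Result: palindrome

1


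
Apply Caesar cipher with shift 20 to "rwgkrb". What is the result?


Caesar cipher: shift "rwgkrb" by 20
  'r' (pos 17) + 20 = pos 11 = 'l'
  'w' (pos 22) + 20 = pos 16 = 'q'
  'g' (pos 6) + 20 = pos 0 = 'a'
  'k' (pos 10) + 20 = pos 4 = 'e'
  'r' (pos 17) + 20 = pos 11 = 'l'
  'b' (pos 1) + 20 = pos 21 = 'v'
Result: lqaelv

lqaelv


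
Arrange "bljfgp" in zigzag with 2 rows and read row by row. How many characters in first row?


Zigzag "bljfgp" into 2 rows:
Placing characters:
  'b' => row 0
  'l' => row 1
  'j' => row 0
  'f' => row 1
  'g' => row 0
  'p' => row 1
Rows:
  Row 0: "bjg"
  Row 1: "lfp"
First row length: 3

3


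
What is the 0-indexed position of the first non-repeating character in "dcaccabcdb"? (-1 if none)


Input: dcaccabcdb
Character frequencies:
  'a': 2
  'b': 2
  'c': 4
  'd': 2
Scanning left to right for freq == 1:
  Position 0 ('d'): freq=2, skip
  Position 1 ('c'): freq=4, skip
  Position 2 ('a'): freq=2, skip
  Position 3 ('c'): freq=4, skip
  Position 4 ('c'): freq=4, skip
  Position 5 ('a'): freq=2, skip
  Position 6 ('b'): freq=2, skip
  Position 7 ('c'): freq=4, skip
  Position 8 ('d'): freq=2, skip
  Position 9 ('b'): freq=2, skip
  No unique character found => answer = -1

-1


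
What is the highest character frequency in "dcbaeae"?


Input: dcbaeae
Character counts:
  'a': 2
  'b': 1
  'c': 1
  'd': 1
  'e': 2
Maximum frequency: 2

2


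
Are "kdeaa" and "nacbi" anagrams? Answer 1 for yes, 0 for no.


Strings: "kdeaa", "nacbi"
Sorted first:  aadek
Sorted second: abcin
Differ at position 1: 'a' vs 'b' => not anagrams

0


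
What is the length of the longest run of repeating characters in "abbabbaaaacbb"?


Input: "abbabbaaaacbb"
Scanning for longest run:
  Position 1 ('b'): new char, reset run to 1
  Position 2 ('b'): continues run of 'b', length=2
  Position 3 ('a'): new char, reset run to 1
  Position 4 ('b'): new char, reset run to 1
  Position 5 ('b'): continues run of 'b', length=2
  Position 6 ('a'): new char, reset run to 1
  Position 7 ('a'): continues run of 'a', length=2
  Position 8 ('a'): continues run of 'a', length=3
  Position 9 ('a'): continues run of 'a', length=4
  Position 10 ('c'): new char, reset run to 1
  Position 11 ('b'): new char, reset run to 1
  Position 12 ('b'): continues run of 'b', length=2
Longest run: 'a' with length 4

4


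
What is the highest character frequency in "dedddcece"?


Input: dedddcece
Character counts:
  'c': 2
  'd': 4
  'e': 3
Maximum frequency: 4

4


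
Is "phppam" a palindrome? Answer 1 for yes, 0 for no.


Input: phppam
Reversed: mapphp
  Compare pos 0 ('p') with pos 5 ('m'): MISMATCH
  Compare pos 1 ('h') with pos 4 ('a'): MISMATCH
  Compare pos 2 ('p') with pos 3 ('p'): match
Result: not a palindrome

0


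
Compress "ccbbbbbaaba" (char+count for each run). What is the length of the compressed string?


Input: ccbbbbbaaba
Runs:
  'c' x 2 => "c2"
  'b' x 5 => "b5"
  'a' x 2 => "a2"
  'b' x 1 => "b1"
  'a' x 1 => "a1"
Compressed: "c2b5a2b1a1"
Compressed length: 10

10


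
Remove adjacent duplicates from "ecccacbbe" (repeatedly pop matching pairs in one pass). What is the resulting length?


Input: ecccacbbe
Stack-based adjacent duplicate removal:
  Read 'e': push. Stack: e
  Read 'c': push. Stack: ec
  Read 'c': matches stack top 'c' => pop. Stack: e
  Read 'c': push. Stack: ec
  Read 'a': push. Stack: eca
  Read 'c': push. Stack: ecac
  Read 'b': push. Stack: ecacb
  Read 'b': matches stack top 'b' => pop. Stack: ecac
  Read 'e': push. Stack: ecace
Final stack: "ecace" (length 5)

5


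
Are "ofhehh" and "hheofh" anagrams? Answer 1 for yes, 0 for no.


Strings: "ofhehh", "hheofh"
Sorted first:  efhhho
Sorted second: efhhho
Sorted forms match => anagrams

1


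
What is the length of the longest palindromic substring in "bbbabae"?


Input: "bbbabae"
Checking substrings for palindromes:
  [0:3] "bbb" (len 3) => palindrome
  [2:5] "bab" (len 3) => palindrome
  [3:6] "aba" (len 3) => palindrome
  [0:2] "bb" (len 2) => palindrome
  [1:3] "bb" (len 2) => palindrome
Longest palindromic substring: "bbb" with length 3

3


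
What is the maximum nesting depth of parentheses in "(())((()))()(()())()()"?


Input: "(())((()))()(()())()()"
Tracking depth:
  Position 0 '(': depth becomes 1
  Position 1 '(': depth becomes 2
  Position 2 ')': depth becomes 1
  Position 3 ')': depth becomes 0
  Position 4 '(': depth becomes 1
  Position 5 '(': depth becomes 2
  Position 6 '(': depth becomes 3
  Position 7 ')': depth becomes 2
  Position 8 ')': depth becomes 1
  Position 9 ')': depth becomes 0
  Position 10 '(': depth becomes 1
  Position 11 ')': depth becomes 0
  Position 12 '(': depth becomes 1
  Position 13 '(': depth becomes 2
  Position 14 ')': depth becomes 1
  Position 15 '(': depth becomes 2
  Position 16 ')': depth becomes 1
  Position 17 ')': depth becomes 0
  Position 18 '(': depth becomes 1
  Position 19 ')': depth becomes 0
  Position 20 '(': depth becomes 1
  Position 21 ')': depth becomes 0
Maximum depth reached: 3

3


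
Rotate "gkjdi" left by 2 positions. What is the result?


Input: "gkjdi", rotate left by 2
First 2 characters: "gk"
Remaining characters: "jdi"
Concatenate remaining + first: "jdi" + "gk" = "jdigk"

jdigk


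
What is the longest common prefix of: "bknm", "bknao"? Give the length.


Words: bknm, bknao
  Position 0: all 'b' => match
  Position 1: all 'k' => match
  Position 2: all 'n' => match
  Position 3: ('m', 'a') => mismatch, stop
LCP = "bkn" (length 3)

3


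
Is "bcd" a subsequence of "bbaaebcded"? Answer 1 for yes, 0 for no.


Check if "bcd" is a subsequence of "bbaaebcded"
Greedy scan:
  Position 0 ('b'): matches sub[0] = 'b'
  Position 1 ('b'): no match needed
  Position 2 ('a'): no match needed
  Position 3 ('a'): no match needed
  Position 4 ('e'): no match needed
  Position 5 ('b'): no match needed
  Position 6 ('c'): matches sub[1] = 'c'
  Position 7 ('d'): matches sub[2] = 'd'
  Position 8 ('e'): no match needed
  Position 9 ('d'): no match needed
All 3 characters matched => is a subsequence

1


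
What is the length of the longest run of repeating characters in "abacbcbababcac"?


Input: "abacbcbababcac"
Scanning for longest run:
  Position 1 ('b'): new char, reset run to 1
  Position 2 ('a'): new char, reset run to 1
  Position 3 ('c'): new char, reset run to 1
  Position 4 ('b'): new char, reset run to 1
  Position 5 ('c'): new char, reset run to 1
  Position 6 ('b'): new char, reset run to 1
  Position 7 ('a'): new char, reset run to 1
  Position 8 ('b'): new char, reset run to 1
  Position 9 ('a'): new char, reset run to 1
  Position 10 ('b'): new char, reset run to 1
  Position 11 ('c'): new char, reset run to 1
  Position 12 ('a'): new char, reset run to 1
  Position 13 ('c'): new char, reset run to 1
Longest run: 'a' with length 1

1


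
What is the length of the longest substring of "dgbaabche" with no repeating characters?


Input: "dgbaabche"
Sliding window (track last position of each char):
  Position 0 ('d'): window [0,0] length 1 -- new best
  Position 1 ('g'): window [0,1] length 2 -- new best
  Position 2 ('b'): window [0,2] length 3 -- new best
  Position 3 ('a'): window [0,3] length 4 -- new best
  Position 4 ('a'): repeat (last at 3), move window start to 4
  Position 4 ('a'): window [4,4] length 1
  Position 5 ('b'): window [4,5] length 2
  Position 6 ('c'): window [4,6] length 3
  Position 7 ('h'): window [4,7] length 4
  Position 8 ('e'): window [4,8] length 5 -- new best
Longest substring with no repeats: "abche" with length 5

5


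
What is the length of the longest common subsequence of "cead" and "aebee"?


LCS of "cead" and "aebee"
DP table:
           a    e    b    e    e
      0    0    0    0    0    0
  c   0    0    0    0    0    0
  e   0    0    1    1    1    1
  a   0    1    1    1    1    1
  d   0    1    1    1    1    1
LCS length = dp[4][5] = 1

1


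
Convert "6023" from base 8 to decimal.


Input: "6023" in base 8
Positional expansion:
  Digit '6' (value 6) x 8^3 = 3072
  Digit '0' (value 0) x 8^2 = 0
  Digit '2' (value 2) x 8^1 = 16
  Digit '3' (value 3) x 8^0 = 3
Sum = 3091

3091


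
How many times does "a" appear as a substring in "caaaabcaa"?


Searching for "a" in "caaaabcaa"
Scanning each position:
  Position 0: "c" => no
  Position 1: "a" => MATCH
  Position 2: "a" => MATCH
  Position 3: "a" => MATCH
  Position 4: "a" => MATCH
  Position 5: "b" => no
  Position 6: "c" => no
  Position 7: "a" => MATCH
  Position 8: "a" => MATCH
Total occurrences: 6

6


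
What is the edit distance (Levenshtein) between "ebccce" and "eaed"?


Computing edit distance: "ebccce" -> "eaed"
DP table:
           e    a    e    d
      0    1    2    3    4
  e   1    0    1    2    3
  b   2    1    1    2    3
  c   3    2    2    2    3
  c   4    3    3    3    3
  c   5    4    4    4    4
  e   6    5    5    4    5
Edit distance = dp[6][4] = 5

5


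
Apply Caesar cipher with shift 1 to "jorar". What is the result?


Caesar cipher: shift "jorar" by 1
  'j' (pos 9) + 1 = pos 10 = 'k'
  'o' (pos 14) + 1 = pos 15 = 'p'
  'r' (pos 17) + 1 = pos 18 = 's'
  'a' (pos 0) + 1 = pos 1 = 'b'
  'r' (pos 17) + 1 = pos 18 = 's'
Result: kpsbs

kpsbs


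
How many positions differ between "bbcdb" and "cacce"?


Comparing "bbcdb" and "cacce" position by position:
  Position 0: 'b' vs 'c' => DIFFER
  Position 1: 'b' vs 'a' => DIFFER
  Position 2: 'c' vs 'c' => same
  Position 3: 'd' vs 'c' => DIFFER
  Position 4: 'b' vs 'e' => DIFFER
Positions that differ: 4

4


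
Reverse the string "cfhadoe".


Input: cfhadoe
Reading characters right to left:
  Position 6: 'e'
  Position 5: 'o'
  Position 4: 'd'
  Position 3: 'a'
  Position 2: 'h'
  Position 1: 'f'
  Position 0: 'c'
Reversed: eodahfc

eodahfc


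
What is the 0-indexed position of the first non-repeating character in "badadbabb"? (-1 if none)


Input: badadbabb
Character frequencies:
  'a': 3
  'b': 4
  'd': 2
Scanning left to right for freq == 1:
  Position 0 ('b'): freq=4, skip
  Position 1 ('a'): freq=3, skip
  Position 2 ('d'): freq=2, skip
  Position 3 ('a'): freq=3, skip
  Position 4 ('d'): freq=2, skip
  Position 5 ('b'): freq=4, skip
  Position 6 ('a'): freq=3, skip
  Position 7 ('b'): freq=4, skip
  Position 8 ('b'): freq=4, skip
  No unique character found => answer = -1

-1


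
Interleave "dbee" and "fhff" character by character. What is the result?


Interleaving "dbee" and "fhff":
  Position 0: 'd' from first, 'f' from second => "df"
  Position 1: 'b' from first, 'h' from second => "bh"
  Position 2: 'e' from first, 'f' from second => "ef"
  Position 3: 'e' from first, 'f' from second => "ef"
Result: dfbhefef

dfbhefef


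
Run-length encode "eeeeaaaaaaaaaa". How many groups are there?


Input: eeeeaaaaaaaaaa
Scanning for consecutive runs:
  Group 1: 'e' x 4 (positions 0-3)
  Group 2: 'a' x 10 (positions 4-13)
Total groups: 2

2


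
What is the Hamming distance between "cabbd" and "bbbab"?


Comparing "cabbd" and "bbbab" position by position:
  Position 0: 'c' vs 'b' => differ
  Position 1: 'a' vs 'b' => differ
  Position 2: 'b' vs 'b' => same
  Position 3: 'b' vs 'a' => differ
  Position 4: 'd' vs 'b' => differ
Total differences (Hamming distance): 4

4


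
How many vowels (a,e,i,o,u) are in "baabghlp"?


Input: baabghlp
Checking each character:
  'b' at position 0: consonant
  'a' at position 1: vowel (running total: 1)
  'a' at position 2: vowel (running total: 2)
  'b' at position 3: consonant
  'g' at position 4: consonant
  'h' at position 5: consonant
  'l' at position 6: consonant
  'p' at position 7: consonant
Total vowels: 2

2


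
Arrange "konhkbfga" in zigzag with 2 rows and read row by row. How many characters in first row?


Zigzag "konhkbfga" into 2 rows:
Placing characters:
  'k' => row 0
  'o' => row 1
  'n' => row 0
  'h' => row 1
  'k' => row 0
  'b' => row 1
  'f' => row 0
  'g' => row 1
  'a' => row 0
Rows:
  Row 0: "knkfa"
  Row 1: "ohbg"
First row length: 5

5


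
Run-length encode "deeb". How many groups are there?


Input: deeb
Scanning for consecutive runs:
  Group 1: 'd' x 1 (positions 0-0)
  Group 2: 'e' x 2 (positions 1-2)
  Group 3: 'b' x 1 (positions 3-3)
Total groups: 3

3


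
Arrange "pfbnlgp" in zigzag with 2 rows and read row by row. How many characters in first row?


Zigzag "pfbnlgp" into 2 rows:
Placing characters:
  'p' => row 0
  'f' => row 1
  'b' => row 0
  'n' => row 1
  'l' => row 0
  'g' => row 1
  'p' => row 0
Rows:
  Row 0: "pblp"
  Row 1: "fng"
First row length: 4

4


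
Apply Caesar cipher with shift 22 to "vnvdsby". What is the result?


Caesar cipher: shift "vnvdsby" by 22
  'v' (pos 21) + 22 = pos 17 = 'r'
  'n' (pos 13) + 22 = pos 9 = 'j'
  'v' (pos 21) + 22 = pos 17 = 'r'
  'd' (pos 3) + 22 = pos 25 = 'z'
  's' (pos 18) + 22 = pos 14 = 'o'
  'b' (pos 1) + 22 = pos 23 = 'x'
  'y' (pos 24) + 22 = pos 20 = 'u'
Result: rjrzoxu

rjrzoxu


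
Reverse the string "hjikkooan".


Input: hjikkooan
Reading characters right to left:
  Position 8: 'n'
  Position 7: 'a'
  Position 6: 'o'
  Position 5: 'o'
  Position 4: 'k'
  Position 3: 'k'
  Position 2: 'i'
  Position 1: 'j'
  Position 0: 'h'
Reversed: naookkijh

naookkijh


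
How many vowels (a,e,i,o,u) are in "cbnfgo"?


Input: cbnfgo
Checking each character:
  'c' at position 0: consonant
  'b' at position 1: consonant
  'n' at position 2: consonant
  'f' at position 3: consonant
  'g' at position 4: consonant
  'o' at position 5: vowel (running total: 1)
Total vowels: 1

1


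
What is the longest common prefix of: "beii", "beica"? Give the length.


Words: beii, beica
  Position 0: all 'b' => match
  Position 1: all 'e' => match
  Position 2: all 'i' => match
  Position 3: ('i', 'c') => mismatch, stop
LCP = "bei" (length 3)

3


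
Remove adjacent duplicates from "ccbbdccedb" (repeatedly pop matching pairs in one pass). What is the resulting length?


Input: ccbbdccedb
Stack-based adjacent duplicate removal:
  Read 'c': push. Stack: c
  Read 'c': matches stack top 'c' => pop. Stack: (empty)
  Read 'b': push. Stack: b
  Read 'b': matches stack top 'b' => pop. Stack: (empty)
  Read 'd': push. Stack: d
  Read 'c': push. Stack: dc
  Read 'c': matches stack top 'c' => pop. Stack: d
  Read 'e': push. Stack: de
  Read 'd': push. Stack: ded
  Read 'b': push. Stack: dedb
Final stack: "dedb" (length 4)

4


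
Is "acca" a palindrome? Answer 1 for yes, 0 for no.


Input: acca
Reversed: acca
  Compare pos 0 ('a') with pos 3 ('a'): match
  Compare pos 1 ('c') with pos 2 ('c'): match
Result: palindrome

1


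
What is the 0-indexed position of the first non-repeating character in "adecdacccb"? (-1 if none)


Input: adecdacccb
Character frequencies:
  'a': 2
  'b': 1
  'c': 4
  'd': 2
  'e': 1
Scanning left to right for freq == 1:
  Position 0 ('a'): freq=2, skip
  Position 1 ('d'): freq=2, skip
  Position 2 ('e'): unique! => answer = 2

2


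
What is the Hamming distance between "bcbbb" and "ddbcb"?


Comparing "bcbbb" and "ddbcb" position by position:
  Position 0: 'b' vs 'd' => differ
  Position 1: 'c' vs 'd' => differ
  Position 2: 'b' vs 'b' => same
  Position 3: 'b' vs 'c' => differ
  Position 4: 'b' vs 'b' => same
Total differences (Hamming distance): 3

3


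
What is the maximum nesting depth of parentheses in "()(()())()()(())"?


Input: "()(()())()()(())"
Tracking depth:
  Position 0 '(': depth becomes 1
  Position 1 ')': depth becomes 0
  Position 2 '(': depth becomes 1
  Position 3 '(': depth becomes 2
  Position 4 ')': depth becomes 1
  Position 5 '(': depth becomes 2
  Position 6 ')': depth becomes 1
  Position 7 ')': depth becomes 0
  Position 8 '(': depth becomes 1
  Position 9 ')': depth becomes 0
  Position 10 '(': depth becomes 1
  Position 11 ')': depth becomes 0
  Position 12 '(': depth becomes 1
  Position 13 '(': depth becomes 2
  Position 14 ')': depth becomes 1
  Position 15 ')': depth becomes 0
Maximum depth reached: 2

2


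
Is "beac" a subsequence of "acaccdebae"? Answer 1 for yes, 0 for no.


Check if "beac" is a subsequence of "acaccdebae"
Greedy scan:
  Position 0 ('a'): no match needed
  Position 1 ('c'): no match needed
  Position 2 ('a'): no match needed
  Position 3 ('c'): no match needed
  Position 4 ('c'): no match needed
  Position 5 ('d'): no match needed
  Position 6 ('e'): no match needed
  Position 7 ('b'): matches sub[0] = 'b'
  Position 8 ('a'): no match needed
  Position 9 ('e'): matches sub[1] = 'e'
Only matched 2/4 characters => not a subsequence

0


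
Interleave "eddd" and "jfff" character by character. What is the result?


Interleaving "eddd" and "jfff":
  Position 0: 'e' from first, 'j' from second => "ej"
  Position 1: 'd' from first, 'f' from second => "df"
  Position 2: 'd' from first, 'f' from second => "df"
  Position 3: 'd' from first, 'f' from second => "df"
Result: ejdfdfdf

ejdfdfdf


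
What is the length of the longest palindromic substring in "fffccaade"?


Input: "fffccaade"
Checking substrings for palindromes:
  [0:3] "fff" (len 3) => palindrome
  [0:2] "ff" (len 2) => palindrome
  [1:3] "ff" (len 2) => palindrome
  [3:5] "cc" (len 2) => palindrome
  [5:7] "aa" (len 2) => palindrome
Longest palindromic substring: "fff" with length 3

3


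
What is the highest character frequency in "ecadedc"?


Input: ecadedc
Character counts:
  'a': 1
  'c': 2
  'd': 2
  'e': 2
Maximum frequency: 2

2


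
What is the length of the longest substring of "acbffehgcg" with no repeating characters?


Input: "acbffehgcg"
Sliding window (track last position of each char):
  Position 0 ('a'): window [0,0] length 1 -- new best
  Position 1 ('c'): window [0,1] length 2 -- new best
  Position 2 ('b'): window [0,2] length 3 -- new best
  Position 3 ('f'): window [0,3] length 4 -- new best
  Position 4 ('f'): repeat (last at 3), move window start to 4
  Position 4 ('f'): window [4,4] length 1
  Position 5 ('e'): window [4,5] length 2
  Position 6 ('h'): window [4,6] length 3
  Position 7 ('g'): window [4,7] length 4
  Position 8 ('c'): window [4,8] length 5 -- new best
  Position 9 ('g'): repeat (last at 7), move window start to 8
  Position 9 ('g'): window [8,9] length 2
Longest substring with no repeats: "fehgc" with length 5

5


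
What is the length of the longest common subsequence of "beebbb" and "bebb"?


LCS of "beebbb" and "bebb"
DP table:
           b    e    b    b
      0    0    0    0    0
  b   0    1    1    1    1
  e   0    1    2    2    2
  e   0    1    2    2    2
  b   0    1    2    3    3
  b   0    1    2    3    4
  b   0    1    2    3    4
LCS length = dp[6][4] = 4

4


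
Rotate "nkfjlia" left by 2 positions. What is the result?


Input: "nkfjlia", rotate left by 2
First 2 characters: "nk"
Remaining characters: "fjlia"
Concatenate remaining + first: "fjlia" + "nk" = "fjliank"

fjliank


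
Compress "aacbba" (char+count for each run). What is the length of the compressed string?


Input: aacbba
Runs:
  'a' x 2 => "a2"
  'c' x 1 => "c1"
  'b' x 2 => "b2"
  'a' x 1 => "a1"
Compressed: "a2c1b2a1"
Compressed length: 8

8


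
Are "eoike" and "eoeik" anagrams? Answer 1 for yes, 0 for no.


Strings: "eoike", "eoeik"
Sorted first:  eeiko
Sorted second: eeiko
Sorted forms match => anagrams

1


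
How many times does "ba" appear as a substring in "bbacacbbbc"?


Searching for "ba" in "bbacacbbbc"
Scanning each position:
  Position 0: "bb" => no
  Position 1: "ba" => MATCH
  Position 2: "ac" => no
  Position 3: "ca" => no
  Position 4: "ac" => no
  Position 5: "cb" => no
  Position 6: "bb" => no
  Position 7: "bb" => no
  Position 8: "bc" => no
Total occurrences: 1

1


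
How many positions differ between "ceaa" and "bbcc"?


Comparing "ceaa" and "bbcc" position by position:
  Position 0: 'c' vs 'b' => DIFFER
  Position 1: 'e' vs 'b' => DIFFER
  Position 2: 'a' vs 'c' => DIFFER
  Position 3: 'a' vs 'c' => DIFFER
Positions that differ: 4

4


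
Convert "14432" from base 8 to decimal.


Input: "14432" in base 8
Positional expansion:
  Digit '1' (value 1) x 8^4 = 4096
  Digit '4' (value 4) x 8^3 = 2048
  Digit '4' (value 4) x 8^2 = 256
  Digit '3' (value 3) x 8^1 = 24
  Digit '2' (value 2) x 8^0 = 2
Sum = 6426

6426


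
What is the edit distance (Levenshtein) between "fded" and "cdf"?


Computing edit distance: "fded" -> "cdf"
DP table:
           c    d    f
      0    1    2    3
  f   1    1    2    2
  d   2    2    1    2
  e   3    3    2    2
  d   4    4    3    3
Edit distance = dp[4][3] = 3

3


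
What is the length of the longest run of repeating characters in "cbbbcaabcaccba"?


Input: "cbbbcaabcaccba"
Scanning for longest run:
  Position 1 ('b'): new char, reset run to 1
  Position 2 ('b'): continues run of 'b', length=2
  Position 3 ('b'): continues run of 'b', length=3
  Position 4 ('c'): new char, reset run to 1
  Position 5 ('a'): new char, reset run to 1
  Position 6 ('a'): continues run of 'a', length=2
  Position 7 ('b'): new char, reset run to 1
  Position 8 ('c'): new char, reset run to 1
  Position 9 ('a'): new char, reset run to 1
  Position 10 ('c'): new char, reset run to 1
  Position 11 ('c'): continues run of 'c', length=2
  Position 12 ('b'): new char, reset run to 1
  Position 13 ('a'): new char, reset run to 1
Longest run: 'b' with length 3

3


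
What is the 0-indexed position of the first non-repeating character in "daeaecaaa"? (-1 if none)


Input: daeaecaaa
Character frequencies:
  'a': 5
  'c': 1
  'd': 1
  'e': 2
Scanning left to right for freq == 1:
  Position 0 ('d'): unique! => answer = 0

0


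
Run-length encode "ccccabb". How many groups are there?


Input: ccccabb
Scanning for consecutive runs:
  Group 1: 'c' x 4 (positions 0-3)
  Group 2: 'a' x 1 (positions 4-4)
  Group 3: 'b' x 2 (positions 5-6)
Total groups: 3

3


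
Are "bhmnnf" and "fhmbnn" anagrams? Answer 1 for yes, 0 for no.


Strings: "bhmnnf", "fhmbnn"
Sorted first:  bfhmnn
Sorted second: bfhmnn
Sorted forms match => anagrams

1


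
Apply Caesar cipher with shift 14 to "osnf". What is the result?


Caesar cipher: shift "osnf" by 14
  'o' (pos 14) + 14 = pos 2 = 'c'
  's' (pos 18) + 14 = pos 6 = 'g'
  'n' (pos 13) + 14 = pos 1 = 'b'
  'f' (pos 5) + 14 = pos 19 = 't'
Result: cgbt

cgbt


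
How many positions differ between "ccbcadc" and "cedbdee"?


Comparing "ccbcadc" and "cedbdee" position by position:
  Position 0: 'c' vs 'c' => same
  Position 1: 'c' vs 'e' => DIFFER
  Position 2: 'b' vs 'd' => DIFFER
  Position 3: 'c' vs 'b' => DIFFER
  Position 4: 'a' vs 'd' => DIFFER
  Position 5: 'd' vs 'e' => DIFFER
  Position 6: 'c' vs 'e' => DIFFER
Positions that differ: 6

6
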